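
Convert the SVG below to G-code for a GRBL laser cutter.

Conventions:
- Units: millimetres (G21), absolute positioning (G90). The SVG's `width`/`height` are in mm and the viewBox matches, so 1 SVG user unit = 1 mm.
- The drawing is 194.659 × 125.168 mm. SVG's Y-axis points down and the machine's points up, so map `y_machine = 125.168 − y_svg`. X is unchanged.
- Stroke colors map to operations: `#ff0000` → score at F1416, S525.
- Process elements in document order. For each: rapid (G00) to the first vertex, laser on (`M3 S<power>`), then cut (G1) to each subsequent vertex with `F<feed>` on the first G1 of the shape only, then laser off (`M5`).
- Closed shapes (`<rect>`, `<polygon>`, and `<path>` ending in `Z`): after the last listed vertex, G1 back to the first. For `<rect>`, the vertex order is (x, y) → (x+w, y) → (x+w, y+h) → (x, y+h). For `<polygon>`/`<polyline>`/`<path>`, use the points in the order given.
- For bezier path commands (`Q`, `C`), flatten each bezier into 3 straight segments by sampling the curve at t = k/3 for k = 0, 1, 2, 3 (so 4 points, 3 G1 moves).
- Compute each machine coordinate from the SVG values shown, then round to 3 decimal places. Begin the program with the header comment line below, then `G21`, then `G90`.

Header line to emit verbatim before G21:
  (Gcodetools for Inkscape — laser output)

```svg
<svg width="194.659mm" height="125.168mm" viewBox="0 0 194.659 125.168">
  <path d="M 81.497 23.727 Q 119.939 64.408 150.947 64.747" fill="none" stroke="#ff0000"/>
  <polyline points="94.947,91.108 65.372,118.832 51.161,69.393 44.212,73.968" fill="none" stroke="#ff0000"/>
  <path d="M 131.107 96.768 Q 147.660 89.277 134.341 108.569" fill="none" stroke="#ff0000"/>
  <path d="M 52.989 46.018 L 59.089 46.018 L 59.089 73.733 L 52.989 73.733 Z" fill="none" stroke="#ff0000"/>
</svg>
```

(Gcodetools for Inkscape — laser output)
G21
G90
G00 X81.497 Y101.441
M3 S525
G1 X106.299 Y78.803 F1416
G1 X129.449 Y65.129
G1 X150.947 Y60.421
M5
G00 X94.947 Y34.060
M3 S525
G1 X65.372 Y6.336 F1416
G1 X51.161 Y55.775
G1 X44.212 Y51.200
M5
G00 X131.107 Y28.400
M3 S525
G1 X138.823 Y30.418 F1416
G1 X139.901 Y26.484
G1 X134.341 Y16.599
M5
G00 X52.989 Y79.150
M3 S525
G1 X59.089 Y79.150 F1416
G1 X59.089 Y51.435
G1 X52.989 Y51.435
G1 X52.989 Y79.150
M5

viewBox `0 0 194.659 125.168` with mm width/height → 1 unit = 1 mm. Flip: y_m = 125.168 − y_svg.

**Shape 1** — `<path>` quadratic bezier, stroke `#ff0000` → score (S525, F1416). Control points (SVG): P0=(81.497,23.727), P1=(119.939,64.408), P2=(150.947,64.747); sampled at t=k/3. Machine vertices: (81.497,101.441) → (106.299,78.803) → (129.449,65.129) → (150.947,60.421). Open path.

**Shape 2** — `<polyline>` open polyline, stroke `#ff0000` → score (S525, F1416). Machine vertices: (94.947,34.060) → (65.372,6.336) → (51.161,55.775) → (44.212,51.200). Open path.

**Shape 3** — `<path>` quadratic bezier, stroke `#ff0000` → score (S525, F1416). Control points (SVG): P0=(131.107,96.768), P1=(147.660,89.277), P2=(134.341,108.569); sampled at t=k/3. Machine vertices: (131.107,28.400) → (138.823,30.418) → (139.901,26.484) → (134.341,16.599). Open path.

**Shape 4** — `<path>` rectangle, stroke `#ff0000` → score (S525, F1416). Machine vertices: (52.989,79.150) → (59.089,79.150) → (59.089,51.435) → (52.989,51.435) → (52.989,79.150). Closed: final G1 returns to the first vertex.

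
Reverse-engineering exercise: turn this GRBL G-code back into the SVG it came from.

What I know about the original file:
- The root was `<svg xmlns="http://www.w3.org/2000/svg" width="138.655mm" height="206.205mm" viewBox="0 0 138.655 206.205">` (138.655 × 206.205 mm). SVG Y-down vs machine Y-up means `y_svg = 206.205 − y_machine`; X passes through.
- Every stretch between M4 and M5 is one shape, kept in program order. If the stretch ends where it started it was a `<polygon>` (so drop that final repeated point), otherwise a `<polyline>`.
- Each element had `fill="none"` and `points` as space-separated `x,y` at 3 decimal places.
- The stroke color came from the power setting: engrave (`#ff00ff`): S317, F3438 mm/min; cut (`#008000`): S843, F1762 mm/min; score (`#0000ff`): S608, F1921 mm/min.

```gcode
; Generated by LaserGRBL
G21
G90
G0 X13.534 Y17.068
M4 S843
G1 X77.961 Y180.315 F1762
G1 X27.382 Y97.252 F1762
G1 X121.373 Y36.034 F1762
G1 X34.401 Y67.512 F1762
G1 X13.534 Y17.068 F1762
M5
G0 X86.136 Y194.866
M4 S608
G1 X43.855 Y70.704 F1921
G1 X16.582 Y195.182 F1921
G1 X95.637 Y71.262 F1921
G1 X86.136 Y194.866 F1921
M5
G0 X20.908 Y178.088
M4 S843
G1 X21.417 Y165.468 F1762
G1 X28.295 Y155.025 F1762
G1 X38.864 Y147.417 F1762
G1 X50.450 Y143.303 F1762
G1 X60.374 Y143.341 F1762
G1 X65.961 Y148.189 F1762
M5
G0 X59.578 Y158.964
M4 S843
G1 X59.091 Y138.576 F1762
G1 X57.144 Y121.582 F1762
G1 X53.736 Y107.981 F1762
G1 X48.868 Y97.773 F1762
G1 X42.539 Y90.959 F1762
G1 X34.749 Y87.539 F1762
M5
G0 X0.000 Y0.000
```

<svg xmlns="http://www.w3.org/2000/svg" width="138.655mm" height="206.205mm" viewBox="0 0 138.655 206.205">
  <polygon points="13.534,189.137 77.961,25.890 27.382,108.953 121.373,170.171 34.401,138.693" fill="none" stroke="#008000"/>
  <polygon points="86.136,11.339 43.855,135.501 16.582,11.023 95.637,134.943" fill="none" stroke="#0000ff"/>
  <polyline points="20.908,28.117 21.417,40.737 28.295,51.180 38.864,58.788 50.450,62.902 60.374,62.864 65.961,58.016" fill="none" stroke="#008000"/>
  <polyline points="59.578,47.241 59.091,67.629 57.144,84.623 53.736,98.224 48.868,108.432 42.539,115.246 34.749,118.666" fill="none" stroke="#008000"/>
</svg>

Each laser-on run becomes one SVG element. Flip Y back into SVG space with y_svg = 206.205 − y_machine.

Run 1: the run's S843 means `#008000` (cut). The run returns to its start, so emit a `<polygon>` with points (Y-flipped): 13.534,189.137 77.961,25.890 27.382,108.953 121.373,170.171 34.401,138.693.

Run 2: the run's S608 means `#0000ff` (score). The run returns to its start, so emit a `<polygon>` with points (Y-flipped): 86.136,11.339 43.855,135.501 16.582,11.023 95.637,134.943.

Run 3: the run's S843 means `#008000` (cut). The run is open, so emit a `<polyline>` with points (Y-flipped): 20.908,28.117 21.417,40.737 28.295,51.180 38.864,58.788 50.450,62.902 60.374,62.864 65.961,58.016.

Run 4: power S843 maps to stroke `#008000` (cut). The run is open, so emit a `<polyline>` with points (Y-flipped): 59.578,47.241 59.091,67.629 57.144,84.623 53.736,98.224 48.868,108.432 42.539,115.246 34.749,118.666.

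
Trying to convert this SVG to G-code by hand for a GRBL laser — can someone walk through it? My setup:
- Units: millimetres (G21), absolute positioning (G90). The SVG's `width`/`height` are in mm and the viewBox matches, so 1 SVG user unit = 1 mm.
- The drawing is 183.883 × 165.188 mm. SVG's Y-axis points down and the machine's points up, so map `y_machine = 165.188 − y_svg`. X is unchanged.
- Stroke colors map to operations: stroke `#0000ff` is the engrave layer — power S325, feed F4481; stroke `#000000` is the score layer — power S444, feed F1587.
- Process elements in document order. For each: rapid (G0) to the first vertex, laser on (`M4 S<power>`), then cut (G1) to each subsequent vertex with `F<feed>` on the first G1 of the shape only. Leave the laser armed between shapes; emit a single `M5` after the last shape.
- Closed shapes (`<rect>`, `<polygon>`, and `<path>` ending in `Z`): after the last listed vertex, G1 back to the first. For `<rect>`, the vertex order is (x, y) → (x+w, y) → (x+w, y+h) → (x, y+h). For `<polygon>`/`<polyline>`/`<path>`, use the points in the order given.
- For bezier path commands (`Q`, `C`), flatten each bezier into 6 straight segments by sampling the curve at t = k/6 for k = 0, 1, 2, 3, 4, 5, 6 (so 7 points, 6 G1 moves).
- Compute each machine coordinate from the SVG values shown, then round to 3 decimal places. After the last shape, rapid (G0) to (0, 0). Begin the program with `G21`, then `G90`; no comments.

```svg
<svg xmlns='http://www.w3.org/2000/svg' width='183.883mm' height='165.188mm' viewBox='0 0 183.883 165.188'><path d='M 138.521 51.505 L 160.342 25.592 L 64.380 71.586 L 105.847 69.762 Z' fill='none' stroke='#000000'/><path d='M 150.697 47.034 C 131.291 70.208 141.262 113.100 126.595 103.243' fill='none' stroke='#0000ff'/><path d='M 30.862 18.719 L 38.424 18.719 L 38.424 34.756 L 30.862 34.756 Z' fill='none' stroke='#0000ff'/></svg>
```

viewBox `0 0 183.883 165.188` with mm width/height → 1 unit = 1 mm. Flip: y_m = 165.188 − y_svg.

**Shape 1** — `<path>` closed polygon, stroke `#000000` → score (S444, F1587). Machine vertices: (138.521,113.683) → (160.342,139.596) → (64.380,93.602) → (105.847,95.426) → (138.521,113.683). Closed: final G1 returns to the first vertex.

**Shape 2** — `<path>` cubic bezier, stroke `#0000ff` → engrave (S325, F4481). Control points (SVG): P0=(150.697,47.034), P1=(131.291,70.208), P2=(141.262,113.100), P3=(126.595,103.243); sampled at t=k/6. Machine vertices: (150.697,118.154) → (143.192,105.259) → (139.083,91.091) → (136.869,77.663) → (135.050,66.987) → (132.125,61.077) → (126.595,61.945). Open path.

**Shape 3** — `<path>` rectangle, stroke `#0000ff` → engrave (S325, F4481). Machine vertices: (30.862,146.469) → (38.424,146.469) → (38.424,130.432) → (30.862,130.432) → (30.862,146.469). Closed: final G1 returns to the first vertex.

G21
G90
G0 X138.521 Y113.683
M4 S444
G1 X160.342 Y139.596 F1587
G1 X64.380 Y93.602
G1 X105.847 Y95.426
G1 X138.521 Y113.683
G0 X150.697 Y118.154
M4 S325
G1 X143.192 Y105.259 F4481
G1 X139.083 Y91.091
G1 X136.869 Y77.663
G1 X135.050 Y66.987
G1 X132.125 Y61.077
G1 X126.595 Y61.945
G0 X30.862 Y146.469
M4 S325
G1 X38.424 Y146.469 F4481
G1 X38.424 Y130.432
G1 X30.862 Y130.432
G1 X30.862 Y146.469
M5
G0 X0.000 Y0.000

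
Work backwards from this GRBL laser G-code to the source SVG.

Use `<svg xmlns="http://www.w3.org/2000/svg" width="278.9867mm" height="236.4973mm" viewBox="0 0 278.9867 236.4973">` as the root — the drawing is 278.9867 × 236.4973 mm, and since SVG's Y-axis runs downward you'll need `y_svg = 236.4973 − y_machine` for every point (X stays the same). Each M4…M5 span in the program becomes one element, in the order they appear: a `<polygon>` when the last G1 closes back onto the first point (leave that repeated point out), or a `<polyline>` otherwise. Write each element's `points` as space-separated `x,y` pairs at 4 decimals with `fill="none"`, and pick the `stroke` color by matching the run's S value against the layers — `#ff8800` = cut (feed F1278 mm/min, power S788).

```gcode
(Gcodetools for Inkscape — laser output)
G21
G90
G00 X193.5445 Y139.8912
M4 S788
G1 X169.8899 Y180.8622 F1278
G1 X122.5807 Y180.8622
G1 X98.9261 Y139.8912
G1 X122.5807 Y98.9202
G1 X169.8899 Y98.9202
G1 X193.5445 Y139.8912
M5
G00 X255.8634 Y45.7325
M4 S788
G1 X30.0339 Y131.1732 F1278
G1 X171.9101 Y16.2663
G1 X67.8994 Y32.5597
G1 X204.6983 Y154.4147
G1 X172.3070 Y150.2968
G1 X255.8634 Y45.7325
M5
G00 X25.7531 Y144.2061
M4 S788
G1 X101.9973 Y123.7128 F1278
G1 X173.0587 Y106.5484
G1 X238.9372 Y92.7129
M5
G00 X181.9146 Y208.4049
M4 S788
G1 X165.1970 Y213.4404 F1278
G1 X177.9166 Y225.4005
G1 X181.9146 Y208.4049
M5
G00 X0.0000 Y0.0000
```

Each laser-on run becomes one SVG element. Flip Y back into SVG space with y_svg = 236.4973 − y_machine. Every run uses S788, so all elements get stroke `#ff8800` (cut).

Run 1: The run returns to its start, so emit a `<polygon>` with points (Y-flipped): 193.5445,96.6061 169.8899,55.6351 122.5807,55.6351 98.9261,96.6061 122.5807,137.5771 169.8899,137.5771.

Run 2: The run returns to its start, so emit a `<polygon>` with points (Y-flipped): 255.8634,190.7648 30.0339,105.3241 171.9101,220.2310 67.8994,203.9376 204.6983,82.0826 172.3070,86.2005.

Run 3: The run is open, so emit a `<polyline>` with points (Y-flipped): 25.7531,92.2912 101.9973,112.7845 173.0587,129.9489 238.9372,143.7844.

Run 4: The run returns to its start, so emit a `<polygon>` with points (Y-flipped): 181.9146,28.0924 165.1970,23.0569 177.9166,11.0968.

<svg xmlns="http://www.w3.org/2000/svg" width="278.9867mm" height="236.4973mm" viewBox="0 0 278.9867 236.4973">
  <polygon points="193.5445,96.6061 169.8899,55.6351 122.5807,55.6351 98.9261,96.6061 122.5807,137.5771 169.8899,137.5771" fill="none" stroke="#ff8800"/>
  <polygon points="255.8634,190.7648 30.0339,105.3241 171.9101,220.2310 67.8994,203.9376 204.6983,82.0826 172.3070,86.2005" fill="none" stroke="#ff8800"/>
  <polyline points="25.7531,92.2912 101.9973,112.7845 173.0587,129.9489 238.9372,143.7844" fill="none" stroke="#ff8800"/>
  <polygon points="181.9146,28.0924 165.1970,23.0569 177.9166,11.0968" fill="none" stroke="#ff8800"/>
</svg>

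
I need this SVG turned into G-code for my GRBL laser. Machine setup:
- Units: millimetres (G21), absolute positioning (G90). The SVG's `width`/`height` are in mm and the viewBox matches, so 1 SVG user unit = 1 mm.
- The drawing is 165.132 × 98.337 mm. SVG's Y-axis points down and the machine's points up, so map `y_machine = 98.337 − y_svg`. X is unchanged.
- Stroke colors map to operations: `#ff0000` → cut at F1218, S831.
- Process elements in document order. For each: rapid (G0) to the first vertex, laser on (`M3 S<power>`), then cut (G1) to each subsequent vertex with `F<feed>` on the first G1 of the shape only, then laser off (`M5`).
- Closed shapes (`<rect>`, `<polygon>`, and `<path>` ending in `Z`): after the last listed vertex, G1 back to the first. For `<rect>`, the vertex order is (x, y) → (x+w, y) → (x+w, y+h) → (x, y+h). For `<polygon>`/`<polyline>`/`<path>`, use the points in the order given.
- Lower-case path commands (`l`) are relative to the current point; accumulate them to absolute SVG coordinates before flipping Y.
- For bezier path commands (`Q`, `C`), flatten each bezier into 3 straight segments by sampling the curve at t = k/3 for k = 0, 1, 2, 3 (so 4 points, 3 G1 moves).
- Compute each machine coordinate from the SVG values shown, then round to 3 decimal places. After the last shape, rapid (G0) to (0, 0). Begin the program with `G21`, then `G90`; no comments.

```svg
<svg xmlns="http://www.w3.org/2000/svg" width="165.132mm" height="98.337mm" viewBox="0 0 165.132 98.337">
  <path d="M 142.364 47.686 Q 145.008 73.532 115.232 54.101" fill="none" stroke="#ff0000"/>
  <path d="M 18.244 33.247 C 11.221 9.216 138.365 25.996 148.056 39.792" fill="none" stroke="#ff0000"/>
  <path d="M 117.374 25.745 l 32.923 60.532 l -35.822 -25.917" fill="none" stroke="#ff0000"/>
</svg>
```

G21
G90
G0 X142.364 Y50.651
M3 S831
G1 X140.524 Y38.451 F1218
G1 X131.480 Y36.313
G1 X115.232 Y44.236
M5
G0 X18.244 Y65.090
M3 S831
G1 X46.624 Y77.139 F1218
G1 X108.533 Y71.714
G1 X148.056 Y58.545
M5
G0 X117.374 Y72.592
M3 S831
G1 X150.297 Y12.060 F1218
G1 X114.475 Y37.977
M5
G0 X0.000 Y0.000

1 u = 1 mm; y_m = 98.337 − y.

[1] `<path>` quadratic bezier, #ff0000→cut S831 F1218: (142.364,50.651) → (140.524,38.451) → (131.480,36.313) → (115.232,44.236)

[2] `<path>` cubic bezier, #ff0000→cut S831 F1218: (18.244,65.090) → (46.624,77.139) → (108.533,71.714) → (148.056,58.545)

[3] `<path>` open polyline, #ff0000→cut S831 F1218: (117.374,72.592) → (150.297,12.060) → (114.475,37.977)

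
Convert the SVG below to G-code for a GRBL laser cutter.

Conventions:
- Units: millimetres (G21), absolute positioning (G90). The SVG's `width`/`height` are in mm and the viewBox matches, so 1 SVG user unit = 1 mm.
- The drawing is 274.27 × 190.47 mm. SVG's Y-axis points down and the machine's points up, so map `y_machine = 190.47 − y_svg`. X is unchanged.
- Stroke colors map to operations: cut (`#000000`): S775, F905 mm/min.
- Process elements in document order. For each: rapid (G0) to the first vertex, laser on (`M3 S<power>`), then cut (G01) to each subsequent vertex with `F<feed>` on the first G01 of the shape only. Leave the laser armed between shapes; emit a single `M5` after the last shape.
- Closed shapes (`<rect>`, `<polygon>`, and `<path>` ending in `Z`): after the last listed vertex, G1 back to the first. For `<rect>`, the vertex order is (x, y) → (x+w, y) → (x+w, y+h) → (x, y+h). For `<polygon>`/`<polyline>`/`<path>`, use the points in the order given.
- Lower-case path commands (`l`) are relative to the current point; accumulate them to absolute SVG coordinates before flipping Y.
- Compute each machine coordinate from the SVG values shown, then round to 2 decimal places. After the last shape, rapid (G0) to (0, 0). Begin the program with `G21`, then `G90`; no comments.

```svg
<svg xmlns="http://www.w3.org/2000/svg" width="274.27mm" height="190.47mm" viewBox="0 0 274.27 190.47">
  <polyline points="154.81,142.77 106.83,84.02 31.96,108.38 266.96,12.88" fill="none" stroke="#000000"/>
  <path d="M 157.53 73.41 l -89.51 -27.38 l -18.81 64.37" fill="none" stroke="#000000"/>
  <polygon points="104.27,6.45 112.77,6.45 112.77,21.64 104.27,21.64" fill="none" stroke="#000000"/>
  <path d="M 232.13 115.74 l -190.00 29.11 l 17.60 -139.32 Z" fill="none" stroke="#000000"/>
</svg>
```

G21
G90
G0 X154.81 Y47.70
M3 S775
G01 X106.83 Y106.45 F905
G01 X31.96 Y82.09
G01 X266.96 Y177.59
G0 X157.53 Y117.06
M3 S775
G01 X68.02 Y144.44 F905
G01 X49.21 Y80.07
G0 X104.27 Y184.02
M3 S775
G01 X112.77 Y184.02 F905
G01 X112.77 Y168.83
G01 X104.27 Y168.83
G01 X104.27 Y184.02
G0 X232.13 Y74.73
M3 S775
G01 X42.13 Y45.62 F905
G01 X59.73 Y184.94
G01 X232.13 Y74.73
M5
G0 X0.00 Y0.00

Since the viewBox matches the mm dimensions, user units are millimetres directly. The only transform is the Y-flip y_m = 190.47 − y_svg.

Shape 1 is a open polyline drawn with `<polyline>`. Its stroke #000000 means cut at S775, F905. After flipping Y the toolpath is (154.81,47.70) → (106.83,106.45) → (31.96,82.09) → (266.96,177.59).

Shape 2 is a open polyline drawn with `<path>`. Its stroke #000000 means cut at S775, F905. After flipping Y the toolpath is (157.53,117.06) → (68.02,144.44) → (49.21,80.07).

Shape 3 is a rectangle drawn with `<polygon>`. Its stroke #000000 means cut at S775, F905. After flipping Y the toolpath is (104.27,184.02) → (112.77,184.02) → (112.77,168.83) → (104.27,168.83) → (104.27,184.02), returning to the start.

Shape 4 is a closed polygon drawn with `<path>`. Its stroke #000000 means cut at S775, F905. After flipping Y the toolpath is (232.13,74.73) → (42.13,45.62) → (59.73,184.94) → (232.13,74.73), returning to the start.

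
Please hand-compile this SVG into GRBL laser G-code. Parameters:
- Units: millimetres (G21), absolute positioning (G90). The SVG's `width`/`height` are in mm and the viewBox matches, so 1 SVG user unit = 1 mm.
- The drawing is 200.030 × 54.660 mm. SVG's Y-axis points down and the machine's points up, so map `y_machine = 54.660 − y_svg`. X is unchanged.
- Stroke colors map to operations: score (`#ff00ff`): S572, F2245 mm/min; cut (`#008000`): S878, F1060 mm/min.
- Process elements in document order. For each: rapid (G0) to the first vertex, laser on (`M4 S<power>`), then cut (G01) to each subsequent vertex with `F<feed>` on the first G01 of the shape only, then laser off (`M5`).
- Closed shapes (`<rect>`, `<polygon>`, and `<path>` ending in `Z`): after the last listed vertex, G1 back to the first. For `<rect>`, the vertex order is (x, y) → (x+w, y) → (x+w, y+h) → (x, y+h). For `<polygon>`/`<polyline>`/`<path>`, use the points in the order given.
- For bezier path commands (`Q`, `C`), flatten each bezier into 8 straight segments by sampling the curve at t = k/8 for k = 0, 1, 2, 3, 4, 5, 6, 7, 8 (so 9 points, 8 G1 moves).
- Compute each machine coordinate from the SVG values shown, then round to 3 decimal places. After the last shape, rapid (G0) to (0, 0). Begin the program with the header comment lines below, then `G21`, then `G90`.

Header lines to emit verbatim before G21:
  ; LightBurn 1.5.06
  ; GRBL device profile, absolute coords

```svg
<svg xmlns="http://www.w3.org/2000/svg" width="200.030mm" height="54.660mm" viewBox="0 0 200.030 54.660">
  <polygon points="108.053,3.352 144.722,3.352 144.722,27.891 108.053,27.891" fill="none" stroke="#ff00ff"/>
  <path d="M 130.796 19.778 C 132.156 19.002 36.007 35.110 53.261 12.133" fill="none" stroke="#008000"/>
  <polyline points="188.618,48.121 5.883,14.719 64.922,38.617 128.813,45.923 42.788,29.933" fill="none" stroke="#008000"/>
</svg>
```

Since the viewBox matches the mm dimensions, user units are millimetres directly. The only transform is the Y-flip y_m = 54.660 − y_svg.

Shape 1 is a rectangle drawn with `<polygon>`. Its stroke #ff00ff means score at S572, F2245. After flipping Y the toolpath is (108.053,51.308) → (144.722,51.308) → (144.722,26.769) → (108.053,26.769) → (108.053,51.308), returning to the start.

Shape 2 is a cubic bezier drawn with `<path>`. Its stroke #008000 means cut at S878, F1060. After flipping Y the toolpath is (130.796,34.882) → (127.147,34.491) → (116.829,33.173) → (102.312,31.584) → (86.068,30.379) → (70.570,30.215) → (58.288,31.748) → (51.695,35.633) → (53.261,42.527).

Shape 3 is a open polyline drawn with `<polyline>`. Its stroke #008000 means cut at S878, F1060. After flipping Y the toolpath is (188.618,6.539) → (5.883,39.941) → (64.922,16.043) → (128.813,8.737) → (42.788,24.727).

; LightBurn 1.5.06
; GRBL device profile, absolute coords
G21
G90
G0 X108.053 Y51.308
M4 S572
G01 X144.722 Y51.308 F2245
G01 X144.722 Y26.769
G01 X108.053 Y26.769
G01 X108.053 Y51.308
M5
G0 X130.796 Y34.882
M4 S878
G01 X127.147 Y34.491 F1060
G01 X116.829 Y33.173
G01 X102.312 Y31.584
G01 X86.068 Y30.379
G01 X70.570 Y30.215
G01 X58.288 Y31.748
G01 X51.695 Y35.633
G01 X53.261 Y42.527
M5
G0 X188.618 Y6.539
M4 S878
G01 X5.883 Y39.941 F1060
G01 X64.922 Y16.043
G01 X128.813 Y8.737
G01 X42.788 Y24.727
M5
G0 X0.000 Y0.000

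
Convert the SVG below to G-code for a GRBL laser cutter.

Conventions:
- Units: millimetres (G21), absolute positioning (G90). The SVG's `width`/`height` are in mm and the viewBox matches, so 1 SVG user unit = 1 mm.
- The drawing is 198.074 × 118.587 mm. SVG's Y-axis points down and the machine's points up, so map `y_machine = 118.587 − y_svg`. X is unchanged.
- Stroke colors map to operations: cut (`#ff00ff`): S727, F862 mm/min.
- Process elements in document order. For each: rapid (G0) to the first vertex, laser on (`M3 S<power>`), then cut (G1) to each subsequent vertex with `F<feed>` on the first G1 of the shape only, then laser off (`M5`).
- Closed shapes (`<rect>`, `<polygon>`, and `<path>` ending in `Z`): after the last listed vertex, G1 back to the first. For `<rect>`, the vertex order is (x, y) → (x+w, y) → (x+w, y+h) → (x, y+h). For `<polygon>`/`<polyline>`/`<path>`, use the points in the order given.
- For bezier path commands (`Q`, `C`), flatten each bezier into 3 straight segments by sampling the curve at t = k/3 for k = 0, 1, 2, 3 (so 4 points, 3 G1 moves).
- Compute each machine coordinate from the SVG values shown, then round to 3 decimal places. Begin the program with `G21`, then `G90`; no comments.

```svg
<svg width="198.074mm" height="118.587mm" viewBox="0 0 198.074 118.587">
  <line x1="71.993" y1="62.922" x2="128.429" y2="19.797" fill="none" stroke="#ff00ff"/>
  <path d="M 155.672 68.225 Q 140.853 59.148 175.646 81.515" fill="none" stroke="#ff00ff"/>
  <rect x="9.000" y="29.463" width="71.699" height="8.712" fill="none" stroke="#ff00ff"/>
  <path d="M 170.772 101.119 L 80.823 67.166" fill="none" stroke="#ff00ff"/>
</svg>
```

viewBox `0 0 198.074 118.587` with mm width/height → 1 unit = 1 mm. Flip: y_m = 118.587 − y_svg.

**Shape 1** — `<line>` line segment, stroke `#ff00ff` → cut (S727, F862). Machine vertices: (71.993,55.665) → (128.429,98.790). Open path.

**Shape 2** — `<path>` quadratic bezier, stroke `#ff00ff` → cut (S727, F862). Control points (SVG): P0=(155.672,68.225), P1=(140.853,59.148), P2=(175.646,81.515); sampled at t=k/3. Machine vertices: (155.672,50.362) → (151.305,52.920) → (157.963,48.490) → (175.646,37.072). Open path.

**Shape 3** — `<rect>` rectangle, stroke `#ff00ff` → cut (S727, F862). Machine vertices: (9.000,89.124) → (80.699,89.124) → (80.699,80.412) → (9.000,80.412) → (9.000,89.124). Closed: final G1 returns to the first vertex.

**Shape 4** — `<path>` line segment, stroke `#ff00ff` → cut (S727, F862). Machine vertices: (170.772,17.468) → (80.823,51.421). Open path.

G21
G90
G0 X71.993 Y55.665
M3 S727
G1 X128.429 Y98.790 F862
M5
G0 X155.672 Y50.362
M3 S727
G1 X151.305 Y52.920 F862
G1 X157.963 Y48.490
G1 X175.646 Y37.072
M5
G0 X9.000 Y89.124
M3 S727
G1 X80.699 Y89.124 F862
G1 X80.699 Y80.412
G1 X9.000 Y80.412
G1 X9.000 Y89.124
M5
G0 X170.772 Y17.468
M3 S727
G1 X80.823 Y51.421 F862
M5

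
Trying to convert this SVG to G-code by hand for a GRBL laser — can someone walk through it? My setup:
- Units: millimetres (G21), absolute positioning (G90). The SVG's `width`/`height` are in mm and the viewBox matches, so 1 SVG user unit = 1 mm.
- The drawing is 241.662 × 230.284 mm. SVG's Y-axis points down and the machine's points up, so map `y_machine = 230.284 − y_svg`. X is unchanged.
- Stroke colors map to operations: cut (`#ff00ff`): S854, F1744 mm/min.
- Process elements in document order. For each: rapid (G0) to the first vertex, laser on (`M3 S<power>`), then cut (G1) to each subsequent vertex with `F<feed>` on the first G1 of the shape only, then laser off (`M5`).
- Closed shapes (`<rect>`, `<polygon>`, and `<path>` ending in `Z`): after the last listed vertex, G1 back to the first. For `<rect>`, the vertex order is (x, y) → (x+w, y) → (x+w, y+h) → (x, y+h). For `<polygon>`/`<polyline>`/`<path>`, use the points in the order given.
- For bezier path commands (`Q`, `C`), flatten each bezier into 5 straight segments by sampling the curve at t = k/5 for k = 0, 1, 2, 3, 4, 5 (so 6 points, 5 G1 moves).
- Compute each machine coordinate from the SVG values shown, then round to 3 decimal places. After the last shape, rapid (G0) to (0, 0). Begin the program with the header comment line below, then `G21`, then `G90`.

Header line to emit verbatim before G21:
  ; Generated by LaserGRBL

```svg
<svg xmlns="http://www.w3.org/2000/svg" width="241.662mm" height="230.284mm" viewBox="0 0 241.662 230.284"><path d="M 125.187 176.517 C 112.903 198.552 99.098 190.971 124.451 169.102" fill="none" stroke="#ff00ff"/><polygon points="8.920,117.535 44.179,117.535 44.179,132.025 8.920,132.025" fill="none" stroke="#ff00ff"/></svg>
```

viewBox `0 0 241.662 230.284` with mm width/height → 1 unit = 1 mm. Flip: y_m = 230.284 − y_svg.

**Shape 1** — `<path>` cubic bezier, stroke `#ff00ff` → cut (S854, F1744). Control points (SVG): P0=(125.187,176.517), P1=(112.903,198.552), P2=(99.098,190.971), P3=(124.451,169.102); sampled at t=k/5. Machine vertices: (125.187,53.767) → (117.960,43.977) → (112.320,40.560) → (110.220,42.778) → (113.613,49.898) → (124.451,61.182). Open path.

**Shape 2** — `<polygon>` rectangle, stroke `#ff00ff` → cut (S854, F1744). Machine vertices: (8.920,112.749) → (44.179,112.749) → (44.179,98.259) → (8.920,98.259) → (8.920,112.749). Closed: final G1 returns to the first vertex.

; Generated by LaserGRBL
G21
G90
G0 X125.187 Y53.767
M3 S854
G1 X117.960 Y43.977 F1744
G1 X112.320 Y40.560
G1 X110.220 Y42.778
G1 X113.613 Y49.898
G1 X124.451 Y61.182
M5
G0 X8.920 Y112.749
M3 S854
G1 X44.179 Y112.749 F1744
G1 X44.179 Y98.259
G1 X8.920 Y98.259
G1 X8.920 Y112.749
M5
G0 X0.000 Y0.000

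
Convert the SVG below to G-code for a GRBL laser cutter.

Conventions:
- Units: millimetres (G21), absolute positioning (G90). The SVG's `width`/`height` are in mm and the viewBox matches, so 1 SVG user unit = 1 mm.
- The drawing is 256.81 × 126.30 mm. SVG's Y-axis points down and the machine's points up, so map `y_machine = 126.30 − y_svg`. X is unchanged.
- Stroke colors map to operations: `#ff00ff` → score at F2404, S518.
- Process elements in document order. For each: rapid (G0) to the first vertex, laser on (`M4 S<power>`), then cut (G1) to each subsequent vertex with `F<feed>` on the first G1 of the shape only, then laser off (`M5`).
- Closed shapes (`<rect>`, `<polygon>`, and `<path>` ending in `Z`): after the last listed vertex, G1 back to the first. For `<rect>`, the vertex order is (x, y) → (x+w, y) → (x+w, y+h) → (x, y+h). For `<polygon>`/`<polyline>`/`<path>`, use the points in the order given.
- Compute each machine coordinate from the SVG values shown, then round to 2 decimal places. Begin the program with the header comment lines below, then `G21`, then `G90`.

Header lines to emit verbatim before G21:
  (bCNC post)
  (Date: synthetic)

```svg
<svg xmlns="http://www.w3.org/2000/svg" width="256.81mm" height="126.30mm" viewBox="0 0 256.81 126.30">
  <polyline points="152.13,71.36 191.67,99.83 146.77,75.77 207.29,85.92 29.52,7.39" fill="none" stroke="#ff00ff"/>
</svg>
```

1 u = 1 mm; y_m = 126.30 − y.

[1] `<polyline>` open polyline, #ff00ff→score S518 F2404: (152.13,54.94) → (191.67,26.47) → (146.77,50.53) → (207.29,40.38) → (29.52,118.91)

(bCNC post)
(Date: synthetic)
G21
G90
G0 X152.13 Y54.94
M4 S518
G1 X191.67 Y26.47 F2404
G1 X146.77 Y50.53
G1 X207.29 Y40.38
G1 X29.52 Y118.91
M5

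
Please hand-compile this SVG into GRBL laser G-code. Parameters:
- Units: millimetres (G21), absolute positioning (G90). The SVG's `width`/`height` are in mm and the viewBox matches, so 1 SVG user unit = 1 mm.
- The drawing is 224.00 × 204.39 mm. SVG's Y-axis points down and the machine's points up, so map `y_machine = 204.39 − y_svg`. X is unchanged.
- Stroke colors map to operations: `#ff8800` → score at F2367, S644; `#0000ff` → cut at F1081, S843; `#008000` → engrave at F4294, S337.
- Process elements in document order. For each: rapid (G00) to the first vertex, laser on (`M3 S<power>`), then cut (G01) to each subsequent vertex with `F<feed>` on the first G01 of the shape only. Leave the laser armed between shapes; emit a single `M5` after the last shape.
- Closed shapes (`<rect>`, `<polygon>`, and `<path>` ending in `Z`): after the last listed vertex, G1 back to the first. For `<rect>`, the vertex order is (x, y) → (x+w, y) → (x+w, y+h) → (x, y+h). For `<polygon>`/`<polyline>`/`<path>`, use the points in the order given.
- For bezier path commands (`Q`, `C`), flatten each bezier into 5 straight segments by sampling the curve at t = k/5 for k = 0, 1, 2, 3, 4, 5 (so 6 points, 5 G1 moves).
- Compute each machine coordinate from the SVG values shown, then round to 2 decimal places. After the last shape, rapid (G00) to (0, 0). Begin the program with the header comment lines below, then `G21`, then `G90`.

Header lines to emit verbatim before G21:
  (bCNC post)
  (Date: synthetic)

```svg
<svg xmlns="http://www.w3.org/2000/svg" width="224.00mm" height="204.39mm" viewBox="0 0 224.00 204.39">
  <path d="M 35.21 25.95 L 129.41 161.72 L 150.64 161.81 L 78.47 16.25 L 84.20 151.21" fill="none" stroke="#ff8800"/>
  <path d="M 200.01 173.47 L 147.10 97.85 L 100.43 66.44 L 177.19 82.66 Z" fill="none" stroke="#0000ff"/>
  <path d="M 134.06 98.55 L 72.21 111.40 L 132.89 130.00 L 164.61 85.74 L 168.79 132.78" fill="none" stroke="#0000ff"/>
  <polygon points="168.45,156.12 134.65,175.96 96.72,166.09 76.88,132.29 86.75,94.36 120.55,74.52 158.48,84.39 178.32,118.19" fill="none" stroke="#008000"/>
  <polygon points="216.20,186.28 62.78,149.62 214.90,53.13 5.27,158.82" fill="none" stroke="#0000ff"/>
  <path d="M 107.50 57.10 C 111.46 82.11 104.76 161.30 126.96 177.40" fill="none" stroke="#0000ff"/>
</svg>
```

(bCNC post)
(Date: synthetic)
G21
G90
G00 X35.21 Y178.44
M3 S644
G01 X129.41 Y42.67 F2367
G01 X150.64 Y42.58
G01 X78.47 Y188.14
G01 X84.20 Y53.18
G00 X200.01 Y30.92
M3 S843
G01 X147.10 Y106.54 F1081
G01 X100.43 Y137.95
G01 X177.19 Y121.73
G01 X200.01 Y30.92
G00 X134.06 Y105.84
M3 S843
G01 X72.21 Y92.99 F1081
G01 X132.89 Y74.39
G01 X164.61 Y118.65
G01 X168.79 Y71.61
G00 X168.45 Y48.27
M3 S337
G01 X134.65 Y28.43 F4294
G01 X96.72 Y38.30
G01 X76.88 Y72.10
G01 X86.75 Y110.03
G01 X120.55 Y129.87
G01 X158.48 Y120.00
G01 X178.32 Y86.20
G01 X168.45 Y48.27
G00 X216.20 Y18.11
M3 S843
G01 X62.78 Y54.77 F1081
G01 X214.90 Y151.26
G01 X5.27 Y45.57
G01 X216.20 Y18.11
G00 X107.50 Y147.29
M3 S843
G01 X108.91 Y126.72 F1081
G01 X109.67 Y98.78
G01 X111.66 Y69.09
G01 X116.79 Y43.28
G01 X126.96 Y26.99
M5
G00 X0.00 Y0.00

Since the viewBox matches the mm dimensions, user units are millimetres directly. The only transform is the Y-flip y_m = 204.39 − y_svg.

Shape 1 is a open polyline drawn with `<path>`. Its stroke #ff8800 means score at S644, F2367. After flipping Y the toolpath is (35.21,178.44) → (129.41,42.67) → (150.64,42.58) → (78.47,188.14) → (84.20,53.18).

Shape 2 is a closed polygon drawn with `<path>`. Its stroke #0000ff means cut at S843, F1081. After flipping Y the toolpath is (200.01,30.92) → (147.10,106.54) → (100.43,137.95) → (177.19,121.73) → (200.01,30.92), returning to the start.

Shape 3 is a open polyline drawn with `<path>`. Its stroke #0000ff means cut at S843, F1081. After flipping Y the toolpath is (134.06,105.84) → (72.21,92.99) → (132.89,74.39) → (164.61,118.65) → (168.79,71.61).

Shape 4 is a regular polygon drawn with `<polygon>`. Its stroke #008000 means engrave at S337, F4294. After flipping Y the toolpath is (168.45,48.27) → (134.65,28.43) → (96.72,38.30) → (76.88,72.10) → (86.75,110.03) → (120.55,129.87) → (158.48,120.00) → (178.32,86.20) → (168.45,48.27), returning to the start.

Shape 5 is a closed polygon drawn with `<polygon>`. Its stroke #0000ff means cut at S843, F1081. After flipping Y the toolpath is (216.20,18.11) → (62.78,54.77) → (214.90,151.26) → (5.27,45.57) → (216.20,18.11), returning to the start.

Shape 6 is a cubic bezier drawn with `<path>`. Its stroke #0000ff means cut at S843, F1081. After flipping Y the toolpath is (107.50,147.29) → (108.91,126.72) → (109.67,98.78) → (111.66,69.09) → (116.79,43.28) → (126.96,26.99).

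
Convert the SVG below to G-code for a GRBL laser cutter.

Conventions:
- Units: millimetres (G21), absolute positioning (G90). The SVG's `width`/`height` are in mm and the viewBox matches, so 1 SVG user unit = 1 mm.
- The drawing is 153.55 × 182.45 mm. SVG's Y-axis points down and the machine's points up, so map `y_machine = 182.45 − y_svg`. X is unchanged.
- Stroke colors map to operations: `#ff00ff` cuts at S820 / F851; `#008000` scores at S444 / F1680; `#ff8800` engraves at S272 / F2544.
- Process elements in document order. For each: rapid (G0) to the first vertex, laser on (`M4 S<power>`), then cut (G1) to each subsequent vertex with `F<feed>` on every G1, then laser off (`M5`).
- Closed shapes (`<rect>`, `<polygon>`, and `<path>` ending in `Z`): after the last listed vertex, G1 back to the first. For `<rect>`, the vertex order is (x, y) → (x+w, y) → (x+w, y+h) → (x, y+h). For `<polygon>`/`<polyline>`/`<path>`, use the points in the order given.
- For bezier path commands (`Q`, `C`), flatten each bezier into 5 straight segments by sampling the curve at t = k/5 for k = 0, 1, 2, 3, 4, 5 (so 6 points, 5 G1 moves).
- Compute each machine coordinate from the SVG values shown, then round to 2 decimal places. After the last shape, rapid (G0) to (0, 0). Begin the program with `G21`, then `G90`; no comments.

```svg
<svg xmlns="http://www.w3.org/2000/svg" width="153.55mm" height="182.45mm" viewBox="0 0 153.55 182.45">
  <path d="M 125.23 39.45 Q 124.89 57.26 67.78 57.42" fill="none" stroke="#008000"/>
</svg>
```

Since the viewBox matches the mm dimensions, user units are millimetres directly. The only transform is the Y-flip y_m = 182.45 − y_svg.

Shape 1 is a quadratic bezier drawn with `<path>`. Its stroke #008000 means score at S444, F1680. After flipping Y the toolpath is (125.23,143.00) → (122.82,136.58) → (115.87,131.58) → (104.38,127.98) → (88.35,125.80) → (67.78,125.03).

G21
G90
G0 X125.23 Y143.00
M4 S444
G1 X122.82 Y136.58 F1680
G1 X115.87 Y131.58 F1680
G1 X104.38 Y127.98 F1680
G1 X88.35 Y125.80 F1680
G1 X67.78 Y125.03 F1680
M5
G0 X0.00 Y0.00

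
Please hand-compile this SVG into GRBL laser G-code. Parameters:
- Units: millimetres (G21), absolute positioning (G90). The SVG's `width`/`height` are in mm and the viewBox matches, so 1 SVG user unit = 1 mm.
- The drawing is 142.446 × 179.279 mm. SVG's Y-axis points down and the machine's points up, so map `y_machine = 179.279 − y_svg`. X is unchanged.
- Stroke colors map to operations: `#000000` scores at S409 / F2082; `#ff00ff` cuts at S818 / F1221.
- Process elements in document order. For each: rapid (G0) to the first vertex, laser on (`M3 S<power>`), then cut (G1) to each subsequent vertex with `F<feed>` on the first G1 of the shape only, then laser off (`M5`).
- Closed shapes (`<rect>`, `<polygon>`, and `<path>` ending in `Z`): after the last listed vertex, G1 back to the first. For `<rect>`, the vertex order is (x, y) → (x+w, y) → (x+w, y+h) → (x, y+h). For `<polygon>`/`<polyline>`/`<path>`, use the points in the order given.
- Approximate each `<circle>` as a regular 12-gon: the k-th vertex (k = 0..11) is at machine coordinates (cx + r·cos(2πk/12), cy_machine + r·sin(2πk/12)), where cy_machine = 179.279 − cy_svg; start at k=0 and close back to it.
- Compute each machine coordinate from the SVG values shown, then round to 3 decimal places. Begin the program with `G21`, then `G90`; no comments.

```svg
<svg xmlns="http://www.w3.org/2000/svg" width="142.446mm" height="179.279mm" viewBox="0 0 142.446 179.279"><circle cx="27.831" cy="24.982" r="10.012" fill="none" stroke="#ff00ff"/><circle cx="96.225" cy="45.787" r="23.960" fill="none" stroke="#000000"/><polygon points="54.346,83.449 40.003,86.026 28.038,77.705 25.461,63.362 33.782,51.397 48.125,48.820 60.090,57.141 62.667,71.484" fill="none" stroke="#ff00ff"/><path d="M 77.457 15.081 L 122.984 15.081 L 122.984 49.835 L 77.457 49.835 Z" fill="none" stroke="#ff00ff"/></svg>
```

1 u = 1 mm; y_m = 179.279 − y.

[1] `<circle>` circle, #ff00ff→cut S818 F1221: (37.843,154.297) → (36.502,159.303) → (32.837,162.968) → (27.831,164.309) → (22.825,162.968) → (19.160,159.303) → (17.819,154.297) → (19.160,149.291) → (22.825,145.626) → (27.831,144.285) → (32.837,145.626) → (36.502,149.291) → (37.843,154.297) (closed)

[2] `<circle>` circle, #000000→score S409 F2082: (120.185,133.492) → (116.975,145.472) → (108.205,154.242) → (96.225,157.452) → (84.245,154.242) → (75.475,145.472) → (72.265,133.492) → (75.475,121.512) → (84.245,112.742) → (96.225,109.532) → (108.205,112.742) → (116.975,121.512) → (120.185,133.492) (closed)

[3] `<polygon>` regular polygon, #ff00ff→cut S818 F1221: (54.346,95.830) → (40.003,93.253) → (28.038,101.574) → (25.461,115.917) → (33.782,127.882) → (48.125,130.459) → (60.090,122.138) → (62.667,107.795) → (54.346,95.830) (closed)

[4] `<path>` rectangle, #ff00ff→cut S818 F1221: (77.457,164.198) → (122.984,164.198) → (122.984,129.444) → (77.457,129.444) → (77.457,164.198) (closed)

G21
G90
G0 X37.843 Y154.297
M3 S818
G1 X36.502 Y159.303 F1221
G1 X32.837 Y162.968
G1 X27.831 Y164.309
G1 X22.825 Y162.968
G1 X19.160 Y159.303
G1 X17.819 Y154.297
G1 X19.160 Y149.291
G1 X22.825 Y145.626
G1 X27.831 Y144.285
G1 X32.837 Y145.626
G1 X36.502 Y149.291
G1 X37.843 Y154.297
M5
G0 X120.185 Y133.492
M3 S409
G1 X116.975 Y145.472 F2082
G1 X108.205 Y154.242
G1 X96.225 Y157.452
G1 X84.245 Y154.242
G1 X75.475 Y145.472
G1 X72.265 Y133.492
G1 X75.475 Y121.512
G1 X84.245 Y112.742
G1 X96.225 Y109.532
G1 X108.205 Y112.742
G1 X116.975 Y121.512
G1 X120.185 Y133.492
M5
G0 X54.346 Y95.830
M3 S818
G1 X40.003 Y93.253 F1221
G1 X28.038 Y101.574
G1 X25.461 Y115.917
G1 X33.782 Y127.882
G1 X48.125 Y130.459
G1 X60.090 Y122.138
G1 X62.667 Y107.795
G1 X54.346 Y95.830
M5
G0 X77.457 Y164.198
M3 S818
G1 X122.984 Y164.198 F1221
G1 X122.984 Y129.444
G1 X77.457 Y129.444
G1 X77.457 Y164.198
M5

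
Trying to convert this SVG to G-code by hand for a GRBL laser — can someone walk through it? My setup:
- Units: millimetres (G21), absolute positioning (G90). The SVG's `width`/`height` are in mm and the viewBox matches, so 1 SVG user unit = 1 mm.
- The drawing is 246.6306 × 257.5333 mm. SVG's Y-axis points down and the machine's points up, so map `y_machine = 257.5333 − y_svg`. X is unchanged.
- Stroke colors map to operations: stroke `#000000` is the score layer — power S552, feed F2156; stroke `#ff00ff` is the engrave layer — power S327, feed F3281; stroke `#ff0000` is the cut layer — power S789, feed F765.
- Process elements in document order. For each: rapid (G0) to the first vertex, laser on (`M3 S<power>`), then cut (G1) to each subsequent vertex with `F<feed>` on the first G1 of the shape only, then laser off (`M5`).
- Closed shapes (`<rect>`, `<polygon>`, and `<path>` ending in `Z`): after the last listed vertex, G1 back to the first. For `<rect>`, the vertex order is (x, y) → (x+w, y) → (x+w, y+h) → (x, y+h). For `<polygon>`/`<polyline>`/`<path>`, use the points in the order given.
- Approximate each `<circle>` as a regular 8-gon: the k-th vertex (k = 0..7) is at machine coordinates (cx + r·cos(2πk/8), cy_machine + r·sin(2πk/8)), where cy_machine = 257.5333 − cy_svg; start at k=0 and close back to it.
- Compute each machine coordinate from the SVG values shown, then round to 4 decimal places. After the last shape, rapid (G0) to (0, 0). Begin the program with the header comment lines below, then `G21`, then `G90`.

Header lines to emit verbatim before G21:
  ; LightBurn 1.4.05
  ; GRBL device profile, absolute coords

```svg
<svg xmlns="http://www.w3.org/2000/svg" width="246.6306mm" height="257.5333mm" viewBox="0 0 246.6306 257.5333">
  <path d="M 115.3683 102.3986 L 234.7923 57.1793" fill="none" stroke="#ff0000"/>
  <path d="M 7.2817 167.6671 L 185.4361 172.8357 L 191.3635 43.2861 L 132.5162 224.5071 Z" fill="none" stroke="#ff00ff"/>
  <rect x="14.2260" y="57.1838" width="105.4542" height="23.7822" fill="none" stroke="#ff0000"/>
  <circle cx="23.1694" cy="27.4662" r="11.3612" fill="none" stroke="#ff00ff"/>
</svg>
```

Since the viewBox matches the mm dimensions, user units are millimetres directly. The only transform is the Y-flip y_m = 257.5333 − y_svg.

Shape 1 is a line segment drawn with `<path>`. Its stroke #ff0000 means cut at S789, F765. After flipping Y the toolpath is (115.3683,155.1347) → (234.7923,200.3540).

Shape 2 is a closed polygon drawn with `<path>`. Its stroke #ff00ff means engrave at S327, F3281. After flipping Y the toolpath is (7.2817,89.8662) → (185.4361,84.6976) → (191.3635,214.2472) → (132.5162,33.0262) → (7.2817,89.8662), returning to the start.

Shape 3 is a rectangle drawn with `<rect>`. Its stroke #ff0000 means cut at S789, F765. After flipping Y the toolpath is (14.2260,200.3495) → (119.6802,200.3495) → (119.6802,176.5673) → (14.2260,176.5673) → (14.2260,200.3495), returning to the start.

Shape 4 is a circle drawn with `<circle>`. Its stroke #ff00ff means engrave at S327, F3281. After flipping Y the toolpath is (34.5306,230.0671) → (31.2030,238.1007) → (23.1694,241.4283) → (15.1358,238.1007) → (11.8082,230.0671) → (15.1358,222.0335) → (23.1694,218.7059) → (31.2030,222.0335) → (34.5306,230.0671), returning to the start.

; LightBurn 1.4.05
; GRBL device profile, absolute coords
G21
G90
G0 X115.3683 Y155.1347
M3 S789
G1 X234.7923 Y200.3540 F765
M5
G0 X7.2817 Y89.8662
M3 S327
G1 X185.4361 Y84.6976 F3281
G1 X191.3635 Y214.2472
G1 X132.5162 Y33.0262
G1 X7.2817 Y89.8662
M5
G0 X14.2260 Y200.3495
M3 S789
G1 X119.6802 Y200.3495 F765
G1 X119.6802 Y176.5673
G1 X14.2260 Y176.5673
G1 X14.2260 Y200.3495
M5
G0 X34.5306 Y230.0671
M3 S327
G1 X31.2030 Y238.1007 F3281
G1 X23.1694 Y241.4283
G1 X15.1358 Y238.1007
G1 X11.8082 Y230.0671
G1 X15.1358 Y222.0335
G1 X23.1694 Y218.7059
G1 X31.2030 Y222.0335
G1 X34.5306 Y230.0671
M5
G0 X0.0000 Y0.0000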